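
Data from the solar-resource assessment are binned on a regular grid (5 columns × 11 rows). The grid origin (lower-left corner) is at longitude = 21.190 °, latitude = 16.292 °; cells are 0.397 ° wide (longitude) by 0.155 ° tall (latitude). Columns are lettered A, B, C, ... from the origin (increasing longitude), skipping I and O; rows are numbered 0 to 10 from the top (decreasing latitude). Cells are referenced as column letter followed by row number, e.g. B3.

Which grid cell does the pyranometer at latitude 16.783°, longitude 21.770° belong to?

Column index: ⌊(21.770 − 21.190) / 0.397⌋ = ⌊1.461⌋ = 1 → column B
Row offset from origin: ⌊(16.783 − 16.292) / 0.155⌋ = ⌊3.168⌋ = 3 → row 7 (counted from top)

B7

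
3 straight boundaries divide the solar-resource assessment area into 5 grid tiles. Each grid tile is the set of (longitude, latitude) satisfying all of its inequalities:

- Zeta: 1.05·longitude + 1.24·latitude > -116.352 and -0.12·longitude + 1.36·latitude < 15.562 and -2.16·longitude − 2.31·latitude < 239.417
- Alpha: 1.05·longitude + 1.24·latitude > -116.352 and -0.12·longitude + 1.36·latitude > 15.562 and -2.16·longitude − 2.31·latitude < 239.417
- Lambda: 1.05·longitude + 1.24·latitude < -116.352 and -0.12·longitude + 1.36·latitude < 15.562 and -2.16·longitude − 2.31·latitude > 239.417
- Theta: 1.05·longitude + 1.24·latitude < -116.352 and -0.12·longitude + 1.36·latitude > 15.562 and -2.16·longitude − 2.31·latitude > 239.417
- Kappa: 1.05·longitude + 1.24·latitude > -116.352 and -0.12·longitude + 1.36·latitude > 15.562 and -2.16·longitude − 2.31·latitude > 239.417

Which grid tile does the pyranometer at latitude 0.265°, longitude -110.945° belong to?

1.05·-110.945 + 1.24·0.265 = -116.164, which is > -116.352
-0.12·-110.945 + 1.36·0.265 = 13.674, which is < 15.562
-2.16·-110.945 − 2.31·0.265 = 239.029, which is < 239.417
This sign pattern matches Zeta.

Zeta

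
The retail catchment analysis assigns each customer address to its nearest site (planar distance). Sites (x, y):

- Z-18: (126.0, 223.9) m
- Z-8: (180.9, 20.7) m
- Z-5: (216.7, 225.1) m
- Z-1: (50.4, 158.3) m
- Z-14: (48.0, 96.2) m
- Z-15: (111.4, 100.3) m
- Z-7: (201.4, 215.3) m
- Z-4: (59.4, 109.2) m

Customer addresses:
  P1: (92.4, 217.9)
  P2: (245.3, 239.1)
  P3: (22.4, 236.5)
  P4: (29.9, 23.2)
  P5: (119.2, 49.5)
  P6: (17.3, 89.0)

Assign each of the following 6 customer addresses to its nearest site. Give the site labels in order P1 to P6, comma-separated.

P1 → Z-18 (d²=1164.96)
P2 → Z-5 (d²=1013.96)
P3 → Z-1 (d²=6899.24)
P4 → Z-14 (d²=5656.61)
P5 → Z-15 (d²=2641.48)
P6 → Z-14 (d²=994.33)

Z-18, Z-5, Z-1, Z-14, Z-15, Z-14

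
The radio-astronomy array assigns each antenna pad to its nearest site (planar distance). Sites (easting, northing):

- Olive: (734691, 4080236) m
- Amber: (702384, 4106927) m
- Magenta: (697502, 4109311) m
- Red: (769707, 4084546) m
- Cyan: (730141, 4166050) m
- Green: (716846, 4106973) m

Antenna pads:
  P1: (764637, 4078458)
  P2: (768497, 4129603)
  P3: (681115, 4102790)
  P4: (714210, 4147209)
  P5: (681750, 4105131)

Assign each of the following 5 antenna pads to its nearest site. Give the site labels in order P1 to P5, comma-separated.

P1 → Red (d²=62768644.00)
P2 → Red (d²=2031597349.00)
P3 → Magenta (d²=311057210.00)
P4 → Cyan (d²=608780042.00)
P5 → Magenta (d²=265597904.00)

Red, Red, Magenta, Cyan, Magenta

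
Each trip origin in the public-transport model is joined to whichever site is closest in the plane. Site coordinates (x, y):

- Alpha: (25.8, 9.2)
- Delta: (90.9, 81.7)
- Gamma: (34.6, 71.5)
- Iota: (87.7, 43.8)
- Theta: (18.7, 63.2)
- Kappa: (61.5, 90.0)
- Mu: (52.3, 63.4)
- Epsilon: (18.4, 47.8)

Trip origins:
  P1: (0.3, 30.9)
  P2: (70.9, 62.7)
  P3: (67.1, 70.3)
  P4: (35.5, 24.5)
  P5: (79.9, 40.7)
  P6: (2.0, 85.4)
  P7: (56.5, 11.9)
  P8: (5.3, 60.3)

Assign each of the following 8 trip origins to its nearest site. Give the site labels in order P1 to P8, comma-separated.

P1 → Epsilon (d²=613.22)
P2 → Mu (d²=346.45)
P3 → Mu (d²=266.65)
P4 → Alpha (d²=328.18)
P5 → Iota (d²=70.45)
P6 → Theta (d²=771.73)
P7 → Alpha (d²=949.78)
P8 → Theta (d²=187.97)

Epsilon, Mu, Mu, Alpha, Iota, Theta, Alpha, Theta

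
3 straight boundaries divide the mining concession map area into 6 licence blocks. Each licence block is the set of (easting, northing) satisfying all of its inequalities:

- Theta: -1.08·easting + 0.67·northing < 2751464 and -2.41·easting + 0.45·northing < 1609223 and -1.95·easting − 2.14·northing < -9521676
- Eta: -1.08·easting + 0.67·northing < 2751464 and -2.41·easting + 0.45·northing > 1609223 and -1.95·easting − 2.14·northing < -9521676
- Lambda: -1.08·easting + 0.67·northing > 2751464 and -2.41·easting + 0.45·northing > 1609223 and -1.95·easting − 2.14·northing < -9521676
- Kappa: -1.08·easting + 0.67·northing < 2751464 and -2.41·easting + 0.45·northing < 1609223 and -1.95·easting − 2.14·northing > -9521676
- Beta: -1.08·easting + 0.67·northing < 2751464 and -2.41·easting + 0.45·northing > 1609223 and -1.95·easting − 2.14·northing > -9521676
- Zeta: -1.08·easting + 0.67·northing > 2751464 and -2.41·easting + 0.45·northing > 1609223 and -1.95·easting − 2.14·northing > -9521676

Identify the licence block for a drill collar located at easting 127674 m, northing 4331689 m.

-1.08·127674 + 0.67·4331689 = 2764343.710, which is > 2751464
-2.41·127674 + 0.45·4331689 = 1641565.710, which is > 1609223
-1.95·127674 − 2.14·4331689 = -9518778.760, which is > -9521676
This sign pattern matches Zeta.

Zeta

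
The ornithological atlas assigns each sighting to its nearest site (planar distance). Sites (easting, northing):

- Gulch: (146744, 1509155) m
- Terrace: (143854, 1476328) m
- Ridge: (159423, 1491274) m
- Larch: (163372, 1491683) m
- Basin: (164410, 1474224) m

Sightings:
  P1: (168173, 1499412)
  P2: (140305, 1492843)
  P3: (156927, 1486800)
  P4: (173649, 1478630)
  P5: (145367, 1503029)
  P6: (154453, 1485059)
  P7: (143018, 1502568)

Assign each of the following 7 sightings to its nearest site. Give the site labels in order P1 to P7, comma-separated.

P1 → Larch (d²=82787042.00)
P2 → Terrace (d²=285340626.00)
P3 → Ridge (d²=26246692.00)
P4 → Basin (d²=104771957.00)
P5 → Gulch (d²=39424005.00)
P6 → Ridge (d²=63327125.00)
P7 → Gulch (d²=57271645.00)

Larch, Terrace, Ridge, Basin, Gulch, Ridge, Gulch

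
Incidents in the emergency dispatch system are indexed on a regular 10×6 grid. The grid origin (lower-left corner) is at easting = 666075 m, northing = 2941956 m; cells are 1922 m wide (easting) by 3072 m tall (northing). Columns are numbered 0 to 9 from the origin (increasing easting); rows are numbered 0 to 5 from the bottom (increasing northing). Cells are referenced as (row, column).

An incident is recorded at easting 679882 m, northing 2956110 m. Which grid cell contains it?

Column index: ⌊(679882 − 666075) / 1922⌋ = ⌊7.184⌋ = 7
Row offset from origin: ⌊(2956110 − 2941956) / 3072⌋ = ⌊4.607⌋ = 4 → row 4

(4, 7)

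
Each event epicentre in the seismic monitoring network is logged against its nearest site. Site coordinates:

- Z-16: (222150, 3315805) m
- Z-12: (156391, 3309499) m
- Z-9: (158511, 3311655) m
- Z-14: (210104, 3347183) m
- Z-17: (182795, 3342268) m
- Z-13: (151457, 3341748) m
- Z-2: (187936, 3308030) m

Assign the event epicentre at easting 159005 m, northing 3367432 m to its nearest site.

Squared distances to each site:
Z-16: 6652638154.000; Z-12: 3363065485.000; Z-9: 3111317765.000; Z-14: 3021129802.000; Z-17: 1199190996.000; Z-13: 716640160.000; Z-2: 4365600365.000.
Minimum at Z-13.

Z-13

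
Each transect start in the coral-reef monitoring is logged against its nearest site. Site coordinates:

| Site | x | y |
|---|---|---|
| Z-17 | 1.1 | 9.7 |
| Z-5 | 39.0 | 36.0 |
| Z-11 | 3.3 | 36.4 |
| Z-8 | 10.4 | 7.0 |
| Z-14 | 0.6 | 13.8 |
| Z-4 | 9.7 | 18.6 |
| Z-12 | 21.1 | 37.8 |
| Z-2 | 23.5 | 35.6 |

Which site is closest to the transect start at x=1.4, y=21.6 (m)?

Z-14

Squared distances to each site:
Z-17: 141.700; Z-5: 1621.120; Z-11: 222.650; Z-8: 294.160; Z-14: 61.480; Z-4: 77.890; Z-12: 650.530; Z-2: 684.410.
Minimum at Z-14.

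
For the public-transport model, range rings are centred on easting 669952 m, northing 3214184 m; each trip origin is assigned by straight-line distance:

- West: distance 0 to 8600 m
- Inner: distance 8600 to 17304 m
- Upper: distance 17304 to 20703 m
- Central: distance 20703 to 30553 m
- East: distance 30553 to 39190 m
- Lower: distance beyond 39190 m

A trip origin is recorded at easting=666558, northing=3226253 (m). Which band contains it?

Distance = √((666558−669952)² + (3226253−3214184)²) = √(11519236.000 + 145660761.000) = 12537.145 m.
8600 ≤ 12537.145 < 17304 → Inner.

Inner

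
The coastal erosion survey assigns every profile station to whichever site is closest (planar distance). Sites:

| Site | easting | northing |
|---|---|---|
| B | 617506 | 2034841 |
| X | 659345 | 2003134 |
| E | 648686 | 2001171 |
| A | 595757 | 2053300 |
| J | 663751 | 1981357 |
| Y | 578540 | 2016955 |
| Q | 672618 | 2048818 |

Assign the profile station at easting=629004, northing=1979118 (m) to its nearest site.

E

Squared distances to each site:
B: 3237256733.000; X: 1497344537.000; E: 873715933.000; A: 6608332133.000; J: 1212367130.000; Y: 3978253865.000; Q: 6760270996.000.
Minimum at E.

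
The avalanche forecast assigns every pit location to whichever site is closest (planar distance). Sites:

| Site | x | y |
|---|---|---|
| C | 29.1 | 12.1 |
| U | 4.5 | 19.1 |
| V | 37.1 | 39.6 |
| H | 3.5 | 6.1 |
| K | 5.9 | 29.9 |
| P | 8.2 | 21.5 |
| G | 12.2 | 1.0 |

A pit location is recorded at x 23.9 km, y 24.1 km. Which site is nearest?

Squared distances to each site:
C: 171.040; U: 401.360; V: 414.490; H: 740.160; K: 357.640; P: 253.250; G: 670.500.
Minimum at C.

C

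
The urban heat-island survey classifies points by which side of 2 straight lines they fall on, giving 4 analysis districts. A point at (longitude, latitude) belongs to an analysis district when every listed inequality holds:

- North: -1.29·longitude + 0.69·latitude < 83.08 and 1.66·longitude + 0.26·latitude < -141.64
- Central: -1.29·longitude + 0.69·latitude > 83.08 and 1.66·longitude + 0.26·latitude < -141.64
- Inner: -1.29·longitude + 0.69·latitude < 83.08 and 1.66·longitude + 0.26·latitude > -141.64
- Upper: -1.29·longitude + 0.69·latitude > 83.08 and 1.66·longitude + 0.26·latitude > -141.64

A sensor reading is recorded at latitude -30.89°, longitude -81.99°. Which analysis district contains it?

Central

-1.29·-81.99 + 0.69·-30.89 = 84.453, which is > 83.08
1.66·-81.99 + 0.26·-30.89 = -144.135, which is < -141.64
This sign pattern matches Central.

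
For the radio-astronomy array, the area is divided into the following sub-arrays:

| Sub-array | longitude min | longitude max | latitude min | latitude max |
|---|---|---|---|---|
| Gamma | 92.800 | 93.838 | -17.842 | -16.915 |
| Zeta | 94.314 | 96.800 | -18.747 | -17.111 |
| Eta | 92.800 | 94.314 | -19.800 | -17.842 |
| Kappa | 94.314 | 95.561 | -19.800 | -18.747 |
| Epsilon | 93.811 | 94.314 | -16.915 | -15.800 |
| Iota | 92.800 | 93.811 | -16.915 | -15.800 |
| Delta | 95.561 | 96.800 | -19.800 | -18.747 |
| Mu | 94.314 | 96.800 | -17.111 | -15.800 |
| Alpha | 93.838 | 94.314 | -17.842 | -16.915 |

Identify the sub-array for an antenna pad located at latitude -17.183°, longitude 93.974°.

Alpha

The point has longitude = 93.974 and latitude = -17.183.
Only Alpha satisfies 93.838 ≤ longitude ≤ 94.314 and -17.842 ≤ latitude ≤ -16.915.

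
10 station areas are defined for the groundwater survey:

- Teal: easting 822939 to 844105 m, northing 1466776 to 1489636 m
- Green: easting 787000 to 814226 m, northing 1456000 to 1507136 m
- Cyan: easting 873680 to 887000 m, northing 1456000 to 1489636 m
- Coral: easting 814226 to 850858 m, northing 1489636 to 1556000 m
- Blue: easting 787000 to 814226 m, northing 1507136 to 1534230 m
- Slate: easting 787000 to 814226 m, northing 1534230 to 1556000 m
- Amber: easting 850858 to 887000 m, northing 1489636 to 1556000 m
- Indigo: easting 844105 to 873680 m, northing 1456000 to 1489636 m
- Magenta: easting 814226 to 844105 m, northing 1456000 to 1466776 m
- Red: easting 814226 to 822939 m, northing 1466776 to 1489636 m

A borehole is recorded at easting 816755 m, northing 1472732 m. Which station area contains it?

Red

The point has easting = 816755 and northing = 1472732.
Only Red satisfies 814226 ≤ easting ≤ 822939 and 1466776 ≤ northing ≤ 1489636.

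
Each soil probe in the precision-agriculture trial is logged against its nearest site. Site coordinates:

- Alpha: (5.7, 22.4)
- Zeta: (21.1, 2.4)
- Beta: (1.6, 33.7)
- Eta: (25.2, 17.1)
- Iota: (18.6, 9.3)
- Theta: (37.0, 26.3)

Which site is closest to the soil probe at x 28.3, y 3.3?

Zeta

Squared distances to each site:
Alpha: 875.570; Zeta: 52.650; Beta: 1637.050; Eta: 200.050; Iota: 130.090; Theta: 604.690.
Minimum at Zeta.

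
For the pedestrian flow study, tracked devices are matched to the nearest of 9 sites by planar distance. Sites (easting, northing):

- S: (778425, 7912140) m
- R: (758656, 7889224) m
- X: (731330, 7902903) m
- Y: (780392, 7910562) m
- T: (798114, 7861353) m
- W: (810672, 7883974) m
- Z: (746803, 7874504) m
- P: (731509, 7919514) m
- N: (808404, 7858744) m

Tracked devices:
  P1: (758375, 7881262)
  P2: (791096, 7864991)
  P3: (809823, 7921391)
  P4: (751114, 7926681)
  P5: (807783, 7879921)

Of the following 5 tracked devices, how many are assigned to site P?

P1 → R
P2 → T
P3 → Y
P4 → P
P5 → W
1 of the 5 goes to P.

1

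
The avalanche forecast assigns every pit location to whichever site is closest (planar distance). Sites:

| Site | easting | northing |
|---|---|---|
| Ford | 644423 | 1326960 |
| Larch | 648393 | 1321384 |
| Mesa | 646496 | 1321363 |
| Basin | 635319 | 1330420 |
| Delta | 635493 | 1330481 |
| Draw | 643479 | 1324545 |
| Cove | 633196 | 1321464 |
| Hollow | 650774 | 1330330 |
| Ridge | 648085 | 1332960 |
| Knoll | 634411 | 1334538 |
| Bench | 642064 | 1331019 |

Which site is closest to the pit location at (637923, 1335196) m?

Knoll

Squared distances to each site:
Ford: 110081696.000; Larch: 300392244.000; Mesa: 264848218.000; Basin: 29590992.000; Delta: 28136125.000; Draw: 144312937.000; Cove: 210912353.000; Hollow: 188826157.000; Ridge: 108265940.000; Knoll: 12767108.000; Bench: 34595210.000.
Minimum at Knoll.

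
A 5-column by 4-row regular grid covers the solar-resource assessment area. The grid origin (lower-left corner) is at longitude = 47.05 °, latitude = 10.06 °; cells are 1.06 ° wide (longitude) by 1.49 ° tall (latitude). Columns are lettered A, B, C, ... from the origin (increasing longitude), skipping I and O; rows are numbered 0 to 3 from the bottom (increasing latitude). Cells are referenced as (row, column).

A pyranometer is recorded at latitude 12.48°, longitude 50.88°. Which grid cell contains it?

Column index: ⌊(50.88 − 47.05) / 1.06⌋ = ⌊3.613⌋ = 3 → column D
Row offset from origin: ⌊(12.48 − 10.06) / 1.49⌋ = ⌊1.624⌋ = 1 → row 1

(1, D)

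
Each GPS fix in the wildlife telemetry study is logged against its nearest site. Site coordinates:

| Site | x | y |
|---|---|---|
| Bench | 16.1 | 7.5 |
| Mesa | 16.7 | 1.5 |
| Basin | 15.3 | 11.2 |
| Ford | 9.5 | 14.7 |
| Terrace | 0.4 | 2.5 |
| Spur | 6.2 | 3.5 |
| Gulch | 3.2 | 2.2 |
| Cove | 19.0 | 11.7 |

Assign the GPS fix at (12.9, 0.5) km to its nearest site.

Mesa

Squared distances to each site:
Bench: 59.240; Mesa: 15.440; Basin: 120.250; Ford: 213.200; Terrace: 160.250; Spur: 53.890; Gulch: 96.980; Cove: 162.650.
Minimum at Mesa.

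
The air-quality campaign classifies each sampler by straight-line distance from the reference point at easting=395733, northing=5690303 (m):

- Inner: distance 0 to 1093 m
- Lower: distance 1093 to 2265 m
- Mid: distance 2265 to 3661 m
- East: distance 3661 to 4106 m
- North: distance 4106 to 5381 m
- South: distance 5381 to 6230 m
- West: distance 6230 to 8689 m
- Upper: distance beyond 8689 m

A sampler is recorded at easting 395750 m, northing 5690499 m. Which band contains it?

Distance = √((395750−395733)² + (5690499−5690303)²) = √(289.000 + 38416.000) = 196.736 m.
0 ≤ 196.736 < 1093 → Inner.

Inner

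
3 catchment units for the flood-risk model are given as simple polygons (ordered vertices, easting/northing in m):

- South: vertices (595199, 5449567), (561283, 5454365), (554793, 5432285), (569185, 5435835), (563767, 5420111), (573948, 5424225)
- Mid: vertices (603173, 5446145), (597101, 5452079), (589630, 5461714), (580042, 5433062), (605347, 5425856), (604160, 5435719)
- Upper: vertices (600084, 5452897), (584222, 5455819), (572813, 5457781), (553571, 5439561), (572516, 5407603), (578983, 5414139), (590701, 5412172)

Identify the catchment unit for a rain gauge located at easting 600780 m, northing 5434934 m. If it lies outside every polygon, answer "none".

Cast a ray rightward from (600780, 5434934). For each polygon, the edges (by vertex number in listed order) whose endpoints lie on opposite sides of northing = 5434934, where each meets that height, and whether that is right or left of the point:
South: 2–3 at easting≈555571.6 (left), 3–4 at easting≈565532.3 (left), 4–5 at easting≈568874.5 (left), 6–1 at easting≈582928.2 (left) → 0 crossings.
Mid: 3–4 at easting≈580668.4 (left), 5–6 at easting≈604254.5 (right) → 1 crossing.
Upper: 4–5 at easting≈556313.9 (left), 7–1 at easting≈595945.3 (left) → 0 crossings.
Only Mid has an odd count, so the point is inside Mid.

Mid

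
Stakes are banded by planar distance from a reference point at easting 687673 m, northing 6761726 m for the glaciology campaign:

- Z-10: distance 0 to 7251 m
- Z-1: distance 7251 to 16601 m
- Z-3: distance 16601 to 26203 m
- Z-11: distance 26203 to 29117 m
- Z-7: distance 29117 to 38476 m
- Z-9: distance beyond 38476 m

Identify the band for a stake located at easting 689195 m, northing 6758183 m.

Z-10

Distance = √((689195−687673)² + (6758183−6761726)²) = √(2316484.000 + 12552849.000) = 3856.077 m.
0 ≤ 3856.077 < 7251 → Z-10.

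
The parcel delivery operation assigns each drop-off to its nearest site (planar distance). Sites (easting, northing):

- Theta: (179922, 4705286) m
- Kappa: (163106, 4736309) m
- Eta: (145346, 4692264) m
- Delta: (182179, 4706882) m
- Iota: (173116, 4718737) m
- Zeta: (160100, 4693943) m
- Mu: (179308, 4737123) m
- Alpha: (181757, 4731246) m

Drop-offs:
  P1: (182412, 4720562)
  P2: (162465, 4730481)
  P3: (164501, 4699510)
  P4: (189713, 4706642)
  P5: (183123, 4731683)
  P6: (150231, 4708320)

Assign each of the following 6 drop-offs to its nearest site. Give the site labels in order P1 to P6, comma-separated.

P1 → Iota (d²=89746241.00)
P2 → Kappa (d²=34376465.00)
P3 → Zeta (d²=50360290.00)
P4 → Delta (d²=56818756.00)
P5 → Alpha (d²=2056925.00)
P6 → Eta (d²=281658361.00)

Iota, Kappa, Zeta, Delta, Alpha, Eta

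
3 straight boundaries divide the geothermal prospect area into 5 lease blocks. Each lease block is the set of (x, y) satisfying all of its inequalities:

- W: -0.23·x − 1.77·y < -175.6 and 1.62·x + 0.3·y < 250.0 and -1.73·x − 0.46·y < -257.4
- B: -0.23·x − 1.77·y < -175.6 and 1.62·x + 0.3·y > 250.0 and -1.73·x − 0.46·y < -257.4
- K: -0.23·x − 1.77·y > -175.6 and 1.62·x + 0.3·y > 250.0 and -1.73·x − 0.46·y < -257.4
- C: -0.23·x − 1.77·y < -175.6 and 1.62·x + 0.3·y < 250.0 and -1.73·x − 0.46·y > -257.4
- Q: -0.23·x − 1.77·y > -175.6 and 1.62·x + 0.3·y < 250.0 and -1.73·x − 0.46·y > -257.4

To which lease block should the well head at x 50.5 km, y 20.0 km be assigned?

-0.23·50.5 − 1.77·20.0 = -47.015, which is > -175.6
1.62·50.5 + 0.3·20.0 = 87.810, which is < 250.0
-1.73·50.5 − 0.46·20.0 = -96.565, which is > -257.4
This sign pattern matches Q.

Q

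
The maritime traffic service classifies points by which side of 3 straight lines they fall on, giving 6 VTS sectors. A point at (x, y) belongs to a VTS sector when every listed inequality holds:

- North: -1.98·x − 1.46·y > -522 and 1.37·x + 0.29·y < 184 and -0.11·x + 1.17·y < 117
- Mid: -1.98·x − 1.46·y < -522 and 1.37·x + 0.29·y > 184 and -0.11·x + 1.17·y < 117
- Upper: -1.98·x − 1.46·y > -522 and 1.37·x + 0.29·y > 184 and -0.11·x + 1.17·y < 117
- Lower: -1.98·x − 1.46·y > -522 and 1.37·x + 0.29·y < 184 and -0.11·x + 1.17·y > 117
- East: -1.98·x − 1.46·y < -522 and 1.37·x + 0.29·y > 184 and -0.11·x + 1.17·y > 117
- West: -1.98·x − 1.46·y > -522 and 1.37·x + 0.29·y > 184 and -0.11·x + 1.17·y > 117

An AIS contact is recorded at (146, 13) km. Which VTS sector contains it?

Upper

-1.98·146 − 1.46·13 = -308.060, which is > -522
1.37·146 + 0.29·13 = 203.790, which is > 184
-0.11·146 + 1.17·13 = -0.850, which is < 117
This sign pattern matches Upper.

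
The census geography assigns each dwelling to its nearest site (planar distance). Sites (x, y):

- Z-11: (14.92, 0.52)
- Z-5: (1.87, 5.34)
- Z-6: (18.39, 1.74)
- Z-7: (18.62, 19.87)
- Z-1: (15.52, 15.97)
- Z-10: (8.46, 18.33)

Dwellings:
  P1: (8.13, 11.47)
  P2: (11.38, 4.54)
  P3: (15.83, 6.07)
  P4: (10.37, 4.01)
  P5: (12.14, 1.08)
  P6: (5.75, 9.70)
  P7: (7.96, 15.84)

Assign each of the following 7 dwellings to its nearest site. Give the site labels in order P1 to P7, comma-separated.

P1 → Z-10 (d²=47.17)
P2 → Z-11 (d²=28.69)
P3 → Z-6 (d²=25.30)
P4 → Z-11 (d²=32.88)
P5 → Z-11 (d²=8.04)
P6 → Z-5 (d²=34.06)
P7 → Z-10 (d²=6.45)

Z-10, Z-11, Z-6, Z-11, Z-11, Z-5, Z-10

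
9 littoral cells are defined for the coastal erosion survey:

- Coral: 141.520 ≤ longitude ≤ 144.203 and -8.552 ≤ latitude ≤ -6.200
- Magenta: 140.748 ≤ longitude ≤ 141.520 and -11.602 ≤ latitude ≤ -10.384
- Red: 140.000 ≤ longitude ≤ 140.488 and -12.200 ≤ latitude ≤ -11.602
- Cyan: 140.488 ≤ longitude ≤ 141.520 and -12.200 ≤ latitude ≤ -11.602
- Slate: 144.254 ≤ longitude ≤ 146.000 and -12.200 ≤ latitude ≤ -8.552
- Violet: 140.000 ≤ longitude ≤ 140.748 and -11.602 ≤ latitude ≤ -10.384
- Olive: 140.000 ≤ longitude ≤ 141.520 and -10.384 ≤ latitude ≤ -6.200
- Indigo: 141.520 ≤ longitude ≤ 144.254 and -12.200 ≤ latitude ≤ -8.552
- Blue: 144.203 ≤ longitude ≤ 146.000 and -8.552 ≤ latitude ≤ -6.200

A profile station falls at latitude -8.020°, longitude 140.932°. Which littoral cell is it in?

The point has longitude = 140.932 and latitude = -8.020.
Only Olive satisfies 140.000 ≤ longitude ≤ 141.520 and -10.384 ≤ latitude ≤ -6.200.

Olive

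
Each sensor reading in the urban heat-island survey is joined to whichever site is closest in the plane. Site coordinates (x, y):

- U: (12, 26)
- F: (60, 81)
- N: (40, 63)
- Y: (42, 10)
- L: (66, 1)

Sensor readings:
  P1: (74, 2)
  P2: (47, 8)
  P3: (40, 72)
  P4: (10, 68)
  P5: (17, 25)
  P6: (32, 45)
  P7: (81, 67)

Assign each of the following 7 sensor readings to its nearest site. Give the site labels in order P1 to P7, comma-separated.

P1 → L (d²=65.00)
P2 → Y (d²=29.00)
P3 → N (d²=81.00)
P4 → N (d²=925.00)
P5 → U (d²=26.00)
P6 → N (d²=388.00)
P7 → F (d²=637.00)

L, Y, N, N, U, N, F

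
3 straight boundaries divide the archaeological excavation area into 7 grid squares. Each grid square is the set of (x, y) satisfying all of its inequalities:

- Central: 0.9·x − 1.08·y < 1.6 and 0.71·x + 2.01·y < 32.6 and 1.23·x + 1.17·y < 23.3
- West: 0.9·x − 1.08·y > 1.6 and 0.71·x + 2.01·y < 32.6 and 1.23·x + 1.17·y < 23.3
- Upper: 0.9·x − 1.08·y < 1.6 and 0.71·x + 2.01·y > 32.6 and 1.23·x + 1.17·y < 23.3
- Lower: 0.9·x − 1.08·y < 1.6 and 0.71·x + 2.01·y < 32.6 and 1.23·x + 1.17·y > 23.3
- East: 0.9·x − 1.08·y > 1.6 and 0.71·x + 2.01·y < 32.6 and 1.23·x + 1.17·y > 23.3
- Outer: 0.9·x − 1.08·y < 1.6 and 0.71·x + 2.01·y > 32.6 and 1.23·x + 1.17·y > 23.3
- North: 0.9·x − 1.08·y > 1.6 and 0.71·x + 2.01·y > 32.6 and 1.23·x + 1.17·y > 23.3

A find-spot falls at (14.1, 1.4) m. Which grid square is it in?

West

0.9·14.1 − 1.08·1.4 = 11.178, which is > 1.6
0.71·14.1 + 2.01·1.4 = 12.825, which is < 32.6
1.23·14.1 + 1.17·1.4 = 18.981, which is < 23.3
This sign pattern matches West.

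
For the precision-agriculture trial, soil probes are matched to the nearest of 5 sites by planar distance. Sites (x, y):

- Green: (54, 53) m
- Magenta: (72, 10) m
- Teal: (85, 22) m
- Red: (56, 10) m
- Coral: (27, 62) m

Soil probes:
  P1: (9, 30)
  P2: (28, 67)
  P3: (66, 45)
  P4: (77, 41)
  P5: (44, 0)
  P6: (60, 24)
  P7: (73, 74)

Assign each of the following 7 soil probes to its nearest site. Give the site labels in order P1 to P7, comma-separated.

Coral, Coral, Green, Teal, Red, Red, Green

P1 → Coral (d²=1348.00)
P2 → Coral (d²=26.00)
P3 → Green (d²=208.00)
P4 → Teal (d²=425.00)
P5 → Red (d²=244.00)
P6 → Red (d²=212.00)
P7 → Green (d²=802.00)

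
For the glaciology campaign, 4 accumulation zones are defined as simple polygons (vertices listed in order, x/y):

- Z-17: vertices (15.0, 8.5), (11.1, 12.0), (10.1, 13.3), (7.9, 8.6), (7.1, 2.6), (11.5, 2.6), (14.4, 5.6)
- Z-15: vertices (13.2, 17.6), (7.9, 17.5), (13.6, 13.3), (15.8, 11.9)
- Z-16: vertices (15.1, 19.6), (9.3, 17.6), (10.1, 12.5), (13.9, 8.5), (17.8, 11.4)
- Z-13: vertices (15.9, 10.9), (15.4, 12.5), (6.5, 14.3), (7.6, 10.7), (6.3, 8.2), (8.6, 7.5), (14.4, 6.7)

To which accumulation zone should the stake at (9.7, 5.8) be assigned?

Cast a ray rightward from (9.7, 5.8). For each polygon, the edges (by vertex number in listed order) whose endpoints lie on opposite sides of y = 5.8, where each meets that height, and whether that is right or left of the point:
Z-17: 4–5 at x≈7.53 (left), 7–1 at x≈14.44 (right) → 1 crossing.
Z-15: no edge straddles that height → 0 crossings.
Z-16: no edge straddles that height → 0 crossings.
Z-13: no edge straddles that height → 0 crossings.
Only Z-17 has an odd count, so the point is inside Z-17.

Z-17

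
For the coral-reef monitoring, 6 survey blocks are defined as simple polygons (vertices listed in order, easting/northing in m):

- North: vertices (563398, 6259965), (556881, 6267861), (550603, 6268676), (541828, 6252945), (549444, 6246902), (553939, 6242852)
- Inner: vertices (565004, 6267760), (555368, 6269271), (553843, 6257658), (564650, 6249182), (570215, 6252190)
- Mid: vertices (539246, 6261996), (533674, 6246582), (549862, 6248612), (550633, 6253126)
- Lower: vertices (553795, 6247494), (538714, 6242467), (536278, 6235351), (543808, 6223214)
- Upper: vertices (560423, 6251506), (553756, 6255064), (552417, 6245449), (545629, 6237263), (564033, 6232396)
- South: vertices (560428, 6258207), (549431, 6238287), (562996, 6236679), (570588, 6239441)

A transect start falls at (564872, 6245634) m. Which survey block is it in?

South

Cast a ray rightward from (564872, 6245634). For each polygon, the edges (by vertex number in listed order) whose endpoints lie on opposite sides of northing = 6245634, where each meets that height, and whether that is right or left of the point:
North: 5–6 at easting≈550851.3 (left), 6–1 at easting≈555476.7 (left) → 0 crossings.
Inner: no edge straddles that height → 0 crossings.
Mid: no edge straddles that height → 0 crossings.
Lower: 1–2 at easting≈548215.0 (left), 4–1 at easting≈553029.9 (left) → 0 crossings.
Upper: 2–3 at easting≈552442.8 (left), 5–1 at easting≈561532.3 (left) → 0 crossings.
South: 1–2 at easting≈553487.0 (left), 4–1 at easting≈567235.1 (right) → 1 crossing.
Only South has an odd count, so the point is inside South.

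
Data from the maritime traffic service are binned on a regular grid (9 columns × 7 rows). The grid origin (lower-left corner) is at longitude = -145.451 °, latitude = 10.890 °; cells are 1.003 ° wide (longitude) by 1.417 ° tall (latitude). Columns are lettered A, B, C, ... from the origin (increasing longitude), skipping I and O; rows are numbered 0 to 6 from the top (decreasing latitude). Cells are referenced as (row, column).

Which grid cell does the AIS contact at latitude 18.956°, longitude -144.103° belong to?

Column index: ⌊(-144.103 − -145.451) / 1.003⌋ = ⌊1.344⌋ = 1 → column B
Row offset from origin: ⌊(18.956 − 10.890) / 1.417⌋ = ⌊5.692⌋ = 5 → row 1 (counted from top)

(1, B)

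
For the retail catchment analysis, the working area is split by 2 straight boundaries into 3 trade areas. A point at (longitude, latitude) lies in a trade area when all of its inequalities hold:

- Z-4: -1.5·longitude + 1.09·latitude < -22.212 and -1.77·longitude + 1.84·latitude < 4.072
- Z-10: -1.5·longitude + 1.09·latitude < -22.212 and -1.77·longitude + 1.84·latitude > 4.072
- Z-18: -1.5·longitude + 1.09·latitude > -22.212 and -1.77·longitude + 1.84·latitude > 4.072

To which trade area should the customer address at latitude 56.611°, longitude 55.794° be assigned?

Z-18

-1.5·55.794 + 1.09·56.611 = -21.985, which is > -22.212
-1.77·55.794 + 1.84·56.611 = 5.409, which is > 4.072
This sign pattern matches Z-18.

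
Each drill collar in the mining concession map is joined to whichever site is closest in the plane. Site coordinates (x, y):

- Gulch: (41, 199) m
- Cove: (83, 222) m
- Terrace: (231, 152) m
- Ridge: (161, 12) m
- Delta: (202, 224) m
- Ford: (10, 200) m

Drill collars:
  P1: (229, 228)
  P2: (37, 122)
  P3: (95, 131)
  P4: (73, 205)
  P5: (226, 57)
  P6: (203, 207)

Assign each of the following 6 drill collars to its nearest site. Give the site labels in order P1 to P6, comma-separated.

Delta, Gulch, Gulch, Cove, Ridge, Delta

P1 → Delta (d²=745.00)
P2 → Gulch (d²=5945.00)
P3 → Gulch (d²=7540.00)
P4 → Cove (d²=389.00)
P5 → Ridge (d²=6250.00)
P6 → Delta (d²=290.00)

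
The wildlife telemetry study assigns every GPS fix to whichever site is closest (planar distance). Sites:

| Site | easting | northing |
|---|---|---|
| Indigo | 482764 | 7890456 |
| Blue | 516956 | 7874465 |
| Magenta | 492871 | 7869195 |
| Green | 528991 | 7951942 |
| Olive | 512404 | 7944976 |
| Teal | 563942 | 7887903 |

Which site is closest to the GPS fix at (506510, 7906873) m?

Squared distances to each site:
Indigo: 833390405.000; Blue: 1159397380.000; Magenta: 1605654005.000; Green: 2536610122.000; Olive: 1486577845.000; Teal: 3658295524.000.
Minimum at Indigo.

Indigo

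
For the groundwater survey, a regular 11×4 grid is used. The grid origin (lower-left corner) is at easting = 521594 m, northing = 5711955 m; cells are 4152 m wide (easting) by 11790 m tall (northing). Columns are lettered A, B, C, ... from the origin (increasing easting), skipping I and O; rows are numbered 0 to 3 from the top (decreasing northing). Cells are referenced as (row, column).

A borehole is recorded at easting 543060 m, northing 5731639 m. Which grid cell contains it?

Column index: ⌊(543060 − 521594) / 4152⌋ = ⌊5.170⌋ = 5 → column F
Row offset from origin: ⌊(5731639 − 5711955) / 11790⌋ = ⌊1.670⌋ = 1 → row 2 (counted from top)

(2, F)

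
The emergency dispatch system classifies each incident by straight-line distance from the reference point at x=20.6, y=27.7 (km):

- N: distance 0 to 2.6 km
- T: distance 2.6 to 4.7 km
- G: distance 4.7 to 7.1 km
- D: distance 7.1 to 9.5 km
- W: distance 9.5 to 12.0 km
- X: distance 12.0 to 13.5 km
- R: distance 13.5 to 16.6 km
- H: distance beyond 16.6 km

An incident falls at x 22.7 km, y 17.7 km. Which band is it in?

Distance = √((22.7−20.6)² + (17.7−27.7)²) = √(4.410 + 100.000) = 10.218 km.
9.5 ≤ 10.218 < 12.0 → W.

W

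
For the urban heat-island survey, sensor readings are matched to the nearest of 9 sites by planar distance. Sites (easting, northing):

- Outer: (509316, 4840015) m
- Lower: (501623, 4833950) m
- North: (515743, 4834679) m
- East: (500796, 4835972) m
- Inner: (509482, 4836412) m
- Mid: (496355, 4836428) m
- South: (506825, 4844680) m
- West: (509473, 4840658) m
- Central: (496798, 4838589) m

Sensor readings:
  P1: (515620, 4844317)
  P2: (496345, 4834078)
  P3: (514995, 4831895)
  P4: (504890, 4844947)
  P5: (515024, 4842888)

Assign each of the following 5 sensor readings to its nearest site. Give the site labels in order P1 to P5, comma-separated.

West, Mid, North, South, West

P1 → West (d²=51173890.00)
P2 → Mid (d²=5522600.00)
P3 → North (d²=8310160.00)
P4 → South (d²=3815514.00)
P5 → West (d²=35786501.00)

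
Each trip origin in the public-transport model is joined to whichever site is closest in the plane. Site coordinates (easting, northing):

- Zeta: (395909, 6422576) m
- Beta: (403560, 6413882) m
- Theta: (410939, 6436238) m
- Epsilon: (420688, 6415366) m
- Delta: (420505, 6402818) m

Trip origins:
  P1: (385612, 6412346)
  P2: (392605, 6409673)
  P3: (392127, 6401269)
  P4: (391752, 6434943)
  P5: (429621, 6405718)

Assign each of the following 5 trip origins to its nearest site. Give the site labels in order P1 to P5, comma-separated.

Zeta, Beta, Beta, Zeta, Delta

P1 → Zeta (d²=210681109.00)
P2 → Beta (d²=137727706.00)
P3 → Beta (d²=289801258.00)
P4 → Zeta (d²=170223338.00)
P5 → Delta (d²=91511456.00)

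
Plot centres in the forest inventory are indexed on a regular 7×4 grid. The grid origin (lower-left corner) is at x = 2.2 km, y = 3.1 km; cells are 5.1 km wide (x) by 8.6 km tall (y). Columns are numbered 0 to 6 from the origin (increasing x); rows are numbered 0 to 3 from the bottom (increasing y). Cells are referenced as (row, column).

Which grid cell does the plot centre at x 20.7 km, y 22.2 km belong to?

(2, 3)

Column index: ⌊(20.7 − 2.2) / 5.1⌋ = ⌊3.627⌋ = 3
Row offset from origin: ⌊(22.2 − 3.1) / 8.6⌋ = ⌊2.221⌋ = 2 → row 2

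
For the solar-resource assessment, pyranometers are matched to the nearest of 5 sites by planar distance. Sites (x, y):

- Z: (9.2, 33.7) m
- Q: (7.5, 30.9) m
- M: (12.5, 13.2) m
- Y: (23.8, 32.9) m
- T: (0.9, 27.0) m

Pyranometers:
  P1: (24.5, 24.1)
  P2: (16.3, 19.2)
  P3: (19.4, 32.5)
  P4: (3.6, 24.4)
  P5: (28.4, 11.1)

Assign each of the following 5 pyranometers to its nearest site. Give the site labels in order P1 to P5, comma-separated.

P1 → Y (d²=77.93)
P2 → M (d²=50.44)
P3 → Y (d²=19.52)
P4 → T (d²=14.05)
P5 → M (d²=257.22)

Y, M, Y, T, M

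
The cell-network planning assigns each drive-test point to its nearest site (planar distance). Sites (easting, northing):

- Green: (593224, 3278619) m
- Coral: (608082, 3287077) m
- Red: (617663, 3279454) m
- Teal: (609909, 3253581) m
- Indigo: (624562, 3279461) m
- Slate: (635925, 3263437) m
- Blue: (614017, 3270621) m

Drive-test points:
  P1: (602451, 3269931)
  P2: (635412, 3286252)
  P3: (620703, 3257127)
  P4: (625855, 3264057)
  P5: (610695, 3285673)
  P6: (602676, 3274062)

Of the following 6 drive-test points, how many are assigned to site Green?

P1 → Blue
P2 → Indigo
P3 → Teal
P4 → Slate
P5 → Coral
P6 → Green
1 of the 6 goes to Green.

1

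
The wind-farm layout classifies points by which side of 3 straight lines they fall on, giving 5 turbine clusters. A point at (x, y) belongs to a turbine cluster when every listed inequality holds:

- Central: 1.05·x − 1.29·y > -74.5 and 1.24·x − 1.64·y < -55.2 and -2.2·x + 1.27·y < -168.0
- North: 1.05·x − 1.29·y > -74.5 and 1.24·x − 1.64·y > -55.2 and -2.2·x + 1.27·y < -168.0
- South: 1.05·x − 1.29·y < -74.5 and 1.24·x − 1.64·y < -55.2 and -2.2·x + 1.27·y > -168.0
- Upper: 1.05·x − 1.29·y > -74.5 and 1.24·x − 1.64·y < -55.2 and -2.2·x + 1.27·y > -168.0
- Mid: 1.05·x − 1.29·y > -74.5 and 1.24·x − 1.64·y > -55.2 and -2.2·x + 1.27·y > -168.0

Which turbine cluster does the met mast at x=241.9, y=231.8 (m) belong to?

Central

1.05·241.9 − 1.29·231.8 = -45.027, which is > -74.5
1.24·241.9 − 1.64·231.8 = -80.196, which is < -55.2
-2.2·241.9 + 1.27·231.8 = -237.794, which is < -168.0
This sign pattern matches Central.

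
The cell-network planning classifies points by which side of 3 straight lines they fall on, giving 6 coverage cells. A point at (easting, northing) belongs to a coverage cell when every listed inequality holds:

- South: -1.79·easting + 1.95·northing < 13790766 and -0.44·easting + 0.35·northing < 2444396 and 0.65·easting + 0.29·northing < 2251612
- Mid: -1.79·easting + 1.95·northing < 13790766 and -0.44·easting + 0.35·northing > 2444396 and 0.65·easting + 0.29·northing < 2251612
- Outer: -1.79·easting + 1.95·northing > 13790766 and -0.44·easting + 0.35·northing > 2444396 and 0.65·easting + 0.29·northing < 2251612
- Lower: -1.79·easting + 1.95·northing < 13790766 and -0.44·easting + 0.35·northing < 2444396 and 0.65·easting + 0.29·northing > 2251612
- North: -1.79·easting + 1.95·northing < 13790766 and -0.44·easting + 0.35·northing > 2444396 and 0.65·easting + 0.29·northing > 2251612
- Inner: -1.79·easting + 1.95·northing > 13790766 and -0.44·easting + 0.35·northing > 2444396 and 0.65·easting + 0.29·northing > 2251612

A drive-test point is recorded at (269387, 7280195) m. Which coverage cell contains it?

-1.79·269387 + 1.95·7280195 = 13714177.520, which is < 13790766
-0.44·269387 + 0.35·7280195 = 2429537.970, which is < 2444396
0.65·269387 + 0.29·7280195 = 2286358.100, which is > 2251612
This sign pattern matches Lower.

Lower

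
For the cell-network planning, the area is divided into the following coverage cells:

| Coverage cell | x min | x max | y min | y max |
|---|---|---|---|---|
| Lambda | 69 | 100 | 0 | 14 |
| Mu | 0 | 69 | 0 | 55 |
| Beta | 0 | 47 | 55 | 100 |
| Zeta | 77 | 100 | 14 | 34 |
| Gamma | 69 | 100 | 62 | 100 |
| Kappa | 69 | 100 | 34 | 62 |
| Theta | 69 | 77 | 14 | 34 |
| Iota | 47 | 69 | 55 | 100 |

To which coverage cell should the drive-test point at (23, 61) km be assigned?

Beta

The point has x = 23 and y = 61.
Only Beta satisfies 0 ≤ x ≤ 47 and 55 ≤ y ≤ 100.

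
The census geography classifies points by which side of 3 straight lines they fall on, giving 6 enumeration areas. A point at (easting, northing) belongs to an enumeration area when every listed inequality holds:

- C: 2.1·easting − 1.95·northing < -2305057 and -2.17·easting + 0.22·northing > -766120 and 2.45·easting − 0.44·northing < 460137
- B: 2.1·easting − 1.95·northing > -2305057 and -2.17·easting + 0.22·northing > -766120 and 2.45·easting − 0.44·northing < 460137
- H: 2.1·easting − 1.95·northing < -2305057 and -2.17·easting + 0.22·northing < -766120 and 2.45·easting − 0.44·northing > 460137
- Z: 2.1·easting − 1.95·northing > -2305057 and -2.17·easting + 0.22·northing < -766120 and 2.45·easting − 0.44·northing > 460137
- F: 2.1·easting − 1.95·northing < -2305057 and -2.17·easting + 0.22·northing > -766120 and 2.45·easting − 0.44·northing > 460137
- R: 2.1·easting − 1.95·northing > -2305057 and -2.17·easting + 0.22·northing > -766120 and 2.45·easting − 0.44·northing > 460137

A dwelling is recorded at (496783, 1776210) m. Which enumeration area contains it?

C

2.1·496783 − 1.95·1776210 = -2420365.200, which is < -2305057
-2.17·496783 + 0.22·1776210 = -687252.910, which is > -766120
2.45·496783 − 0.44·1776210 = 435585.950, which is < 460137
This sign pattern matches C.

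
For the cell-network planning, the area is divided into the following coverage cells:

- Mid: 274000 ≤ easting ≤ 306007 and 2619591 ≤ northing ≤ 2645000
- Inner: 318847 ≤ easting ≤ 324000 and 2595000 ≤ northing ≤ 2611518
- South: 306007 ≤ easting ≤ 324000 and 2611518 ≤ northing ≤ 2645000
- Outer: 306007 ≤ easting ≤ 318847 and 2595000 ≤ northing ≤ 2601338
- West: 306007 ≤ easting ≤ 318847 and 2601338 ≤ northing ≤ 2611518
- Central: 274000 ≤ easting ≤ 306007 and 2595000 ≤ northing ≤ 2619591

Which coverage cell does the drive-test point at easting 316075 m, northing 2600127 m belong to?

The point has easting = 316075 and northing = 2600127.
Only Outer satisfies 306007 ≤ easting ≤ 318847 and 2595000 ≤ northing ≤ 2601338.

Outer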